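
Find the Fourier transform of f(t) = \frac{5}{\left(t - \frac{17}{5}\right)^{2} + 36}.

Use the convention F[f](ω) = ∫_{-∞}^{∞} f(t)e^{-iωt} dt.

F(ω) = \frac{5 \pi e^{- \frac{17 i \omega}{5} - 6 \left|{\omega}\right|}}{6}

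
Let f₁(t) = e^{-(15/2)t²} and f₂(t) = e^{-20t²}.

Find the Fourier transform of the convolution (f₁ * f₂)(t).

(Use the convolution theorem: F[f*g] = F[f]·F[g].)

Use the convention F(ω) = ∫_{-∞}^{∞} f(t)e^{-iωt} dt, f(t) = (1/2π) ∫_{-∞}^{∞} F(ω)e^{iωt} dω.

F[f₁*f₂](ω) = \frac{\sqrt{6} \pi e^{- \frac{11 \omega^{2}}{240}}}{30}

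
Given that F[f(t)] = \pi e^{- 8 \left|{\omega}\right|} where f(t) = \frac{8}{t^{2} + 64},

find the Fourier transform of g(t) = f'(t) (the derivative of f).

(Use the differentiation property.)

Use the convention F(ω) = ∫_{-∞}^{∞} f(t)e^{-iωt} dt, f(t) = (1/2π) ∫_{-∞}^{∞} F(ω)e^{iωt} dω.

F[g](ω) = i \pi \omega e^{- 8 \left|{\omega}\right|}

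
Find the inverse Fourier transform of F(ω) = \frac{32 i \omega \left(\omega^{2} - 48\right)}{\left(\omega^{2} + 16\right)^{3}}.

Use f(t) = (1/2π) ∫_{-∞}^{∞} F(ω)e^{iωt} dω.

f(t) = 8 t e^{- 4 \left|{t}\right|} \left|{t}\right|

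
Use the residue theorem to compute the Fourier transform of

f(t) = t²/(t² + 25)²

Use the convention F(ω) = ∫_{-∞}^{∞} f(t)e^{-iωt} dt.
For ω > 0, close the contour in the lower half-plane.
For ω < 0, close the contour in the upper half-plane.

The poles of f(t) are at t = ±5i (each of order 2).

Let g(z) = f(z)e^{-iωz}; for large |z| the factor e^{-iωz} decays in the lower half-plane when ω > 0 and in the upper half-plane when ω < 0.

Case ω > 0 (lower half-plane, clockwise contour ⇒ F(ω) = -2πi·ΣRes):
  Res_{z = - 5 i} g(z) = \frac{i \left(1 - 5 \omega\right) e^{- 5 \omega}}{20} (pole of order 2)
  F(ω) = -2πi·ΣRes = \frac{\pi \left(1 - 5 \omega\right) e^{- 5 \omega}}{10}

Case ω < 0 (upper half-plane, counterclockwise contour ⇒ F(ω) = +2πi·ΣRes):
  Res_{z = 5 i} g(z) = \frac{i \left(- 5 \omega - 1\right) e^{5 \omega}}{20} (pole of order 2)
  F(ω) = 2πi·ΣRes = \frac{\pi \left(5 \omega + 1\right) e^{5 \omega}}{10}

Both cases combine into a single formula in |ω|:

F(ω) = \frac{\pi \left(1 - 5 \left|{\omega}\right|\right) e^{- 5 \left|{\omega}\right|}}{10}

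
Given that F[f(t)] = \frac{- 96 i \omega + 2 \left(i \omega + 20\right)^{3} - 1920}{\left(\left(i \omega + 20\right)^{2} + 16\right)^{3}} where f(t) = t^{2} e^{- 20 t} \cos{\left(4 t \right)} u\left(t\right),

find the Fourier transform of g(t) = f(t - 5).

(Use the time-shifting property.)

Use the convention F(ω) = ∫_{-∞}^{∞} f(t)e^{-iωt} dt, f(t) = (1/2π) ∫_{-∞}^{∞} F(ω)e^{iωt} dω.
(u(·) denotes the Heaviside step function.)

F[g](ω) = \frac{2 \left(- 48 i \omega + \left(i \omega + 20\right)^{3} - 960\right) e^{- 5 i \omega}}{\left(\left(i \omega + 20\right)^{2} + 16\right)^{3}}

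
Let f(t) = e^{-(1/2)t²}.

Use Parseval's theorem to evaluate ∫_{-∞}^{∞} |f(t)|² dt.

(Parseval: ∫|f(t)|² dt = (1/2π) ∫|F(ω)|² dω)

∫|f(t)|² dt = \sqrt{\pi}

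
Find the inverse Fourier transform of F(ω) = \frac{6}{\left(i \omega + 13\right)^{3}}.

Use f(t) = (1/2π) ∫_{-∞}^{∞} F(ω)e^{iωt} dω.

f(t) = 3 t^{2} e^{- 13 t} u\left(t\right)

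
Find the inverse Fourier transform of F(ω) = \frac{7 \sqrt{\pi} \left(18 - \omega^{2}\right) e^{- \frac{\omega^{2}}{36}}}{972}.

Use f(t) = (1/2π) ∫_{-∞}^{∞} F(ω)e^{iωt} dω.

f(t) = 7 t^{2} e^{- 9 t^{2}}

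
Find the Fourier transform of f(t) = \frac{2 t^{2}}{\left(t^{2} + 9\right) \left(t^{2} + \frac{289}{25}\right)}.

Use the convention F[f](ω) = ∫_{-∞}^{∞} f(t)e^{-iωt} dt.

F(ω) = - \frac{75 \pi e^{- 3 \left|{\omega}\right|}}{32} + \frac{85 \pi e^{- \frac{17 \left|{\omega}\right|}{5}}}{32}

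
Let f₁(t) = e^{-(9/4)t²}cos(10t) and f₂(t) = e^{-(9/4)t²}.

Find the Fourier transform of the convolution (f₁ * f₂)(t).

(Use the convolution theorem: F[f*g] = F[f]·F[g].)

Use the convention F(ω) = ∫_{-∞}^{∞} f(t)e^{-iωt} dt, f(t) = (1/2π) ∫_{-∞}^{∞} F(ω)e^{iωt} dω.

F[f₁*f₂](ω) = \frac{2 \pi \left(e^{\frac{40 \omega}{9}} + 1\right) e^{- \frac{2 \omega^{2}}{9} - \frac{20 \omega}{9} - \frac{100}{9}}}{9}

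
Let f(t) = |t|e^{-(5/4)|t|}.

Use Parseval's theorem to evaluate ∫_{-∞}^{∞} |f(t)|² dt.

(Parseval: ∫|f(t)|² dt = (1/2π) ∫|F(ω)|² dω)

∫|f(t)|² dt = \frac{32}{125}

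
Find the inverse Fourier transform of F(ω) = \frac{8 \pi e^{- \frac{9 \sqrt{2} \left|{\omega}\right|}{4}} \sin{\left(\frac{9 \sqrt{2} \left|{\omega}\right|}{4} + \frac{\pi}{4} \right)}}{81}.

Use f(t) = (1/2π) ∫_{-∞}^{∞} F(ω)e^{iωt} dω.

f(t) = \frac{9}{t^{4} + \frac{6561}{16}}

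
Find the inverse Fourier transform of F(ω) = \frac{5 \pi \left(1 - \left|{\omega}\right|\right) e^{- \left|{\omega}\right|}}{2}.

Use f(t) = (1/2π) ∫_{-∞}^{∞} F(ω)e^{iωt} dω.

f(t) = \frac{5 t^{2}}{\left(t^{2} + 1\right)^{2}}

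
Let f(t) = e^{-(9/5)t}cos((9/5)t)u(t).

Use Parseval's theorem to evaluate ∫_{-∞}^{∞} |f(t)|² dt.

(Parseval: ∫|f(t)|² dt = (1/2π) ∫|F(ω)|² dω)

∫|f(t)|² dt = \frac{5}{24}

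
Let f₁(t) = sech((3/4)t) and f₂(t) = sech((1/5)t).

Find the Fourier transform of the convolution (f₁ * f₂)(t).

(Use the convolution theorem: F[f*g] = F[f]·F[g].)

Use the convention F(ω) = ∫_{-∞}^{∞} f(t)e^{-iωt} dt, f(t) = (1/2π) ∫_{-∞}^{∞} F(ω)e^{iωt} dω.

F[f₁*f₂](ω) = \frac{20 \pi^{2}}{3 \cosh{\left(\frac{2 \pi \omega}{3} \right)} \cosh{\left(\frac{5 \pi \omega}{2} \right)}}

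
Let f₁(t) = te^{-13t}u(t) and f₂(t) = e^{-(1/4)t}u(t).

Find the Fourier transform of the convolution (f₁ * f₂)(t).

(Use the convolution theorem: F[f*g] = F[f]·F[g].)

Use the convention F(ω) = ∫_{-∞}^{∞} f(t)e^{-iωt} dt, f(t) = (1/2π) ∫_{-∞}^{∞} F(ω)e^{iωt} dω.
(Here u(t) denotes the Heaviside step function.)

F[f₁*f₂](ω) = \frac{4}{\left(i \omega + 13\right)^{2} \left(4 i \omega + 1\right)}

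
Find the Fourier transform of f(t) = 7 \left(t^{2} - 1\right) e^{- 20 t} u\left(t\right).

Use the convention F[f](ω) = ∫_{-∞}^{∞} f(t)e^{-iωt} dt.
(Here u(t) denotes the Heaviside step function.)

F(ω) = \frac{7 \left(2 i \omega - \left(i \omega + 20\right)^{3} + 40\right)}{\left(i \omega + 20\right)^{4}}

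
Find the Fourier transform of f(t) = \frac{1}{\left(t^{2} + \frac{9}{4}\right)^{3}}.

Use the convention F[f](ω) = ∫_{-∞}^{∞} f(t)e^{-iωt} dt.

F(ω) = \frac{\pi \left(3 \omega^{2} + 6 \left|{\omega}\right| + 4\right) e^{- \frac{3 \left|{\omega}\right|}{2}}}{81}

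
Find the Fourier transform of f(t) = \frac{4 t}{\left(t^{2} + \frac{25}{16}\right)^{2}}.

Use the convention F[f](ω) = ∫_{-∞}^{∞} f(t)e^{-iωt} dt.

F(ω) = - \frac{8 i \pi \omega e^{- \frac{5 \left|{\omega}\right|}{4}}}{5}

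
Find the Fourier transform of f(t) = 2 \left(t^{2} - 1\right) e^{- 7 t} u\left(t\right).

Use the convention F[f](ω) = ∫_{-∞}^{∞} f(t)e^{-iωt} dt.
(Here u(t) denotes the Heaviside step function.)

F(ω) = \frac{2 \left(2 i \omega - \left(i \omega + 7\right)^{3} + 14\right)}{\left(i \omega + 7\right)^{4}}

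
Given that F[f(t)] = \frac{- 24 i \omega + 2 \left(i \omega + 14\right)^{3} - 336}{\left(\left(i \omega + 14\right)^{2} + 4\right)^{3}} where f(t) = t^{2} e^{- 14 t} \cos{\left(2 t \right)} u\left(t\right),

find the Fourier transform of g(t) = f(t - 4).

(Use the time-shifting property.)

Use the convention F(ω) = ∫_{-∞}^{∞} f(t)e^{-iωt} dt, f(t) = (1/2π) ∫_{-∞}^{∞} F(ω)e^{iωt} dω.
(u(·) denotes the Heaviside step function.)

F[g](ω) = \frac{2 \left(- 12 i \omega + \left(i \omega + 14\right)^{3} - 168\right) e^{- 4 i \omega}}{\left(\left(i \omega + 14\right)^{2} + 4\right)^{3}}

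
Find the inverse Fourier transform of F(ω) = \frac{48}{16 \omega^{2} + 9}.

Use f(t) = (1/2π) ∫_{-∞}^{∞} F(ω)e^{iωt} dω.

f(t) = 2 e^{- \frac{3 \left|{t}\right|}{4}}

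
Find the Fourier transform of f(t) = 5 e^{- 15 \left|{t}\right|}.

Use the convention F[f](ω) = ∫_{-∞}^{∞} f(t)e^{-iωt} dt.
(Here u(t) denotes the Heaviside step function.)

F(ω) = \frac{150}{\omega^{2} + 225}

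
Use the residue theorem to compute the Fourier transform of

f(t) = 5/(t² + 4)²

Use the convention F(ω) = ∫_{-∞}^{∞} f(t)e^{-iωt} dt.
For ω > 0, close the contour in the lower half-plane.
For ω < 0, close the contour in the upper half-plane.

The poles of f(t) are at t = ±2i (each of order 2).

Let g(z) = f(z)e^{-iωz}; for large |z| the factor e^{-iωz} decays in the lower half-plane when ω > 0 and in the upper half-plane when ω < 0.

Case ω > 0 (lower half-plane, clockwise contour ⇒ F(ω) = -2πi·ΣRes):
  Res_{z = - 2 i} g(z) = \frac{5 i \left(2 \omega + 1\right) e^{- 2 \omega}}{32} (pole of order 2)
  F(ω) = -2πi·ΣRes = \frac{5 \pi \left(2 \omega + 1\right) e^{- 2 \omega}}{16}

Case ω < 0 (upper half-plane, counterclockwise contour ⇒ F(ω) = +2πi·ΣRes):
  Res_{z = 2 i} g(z) = \frac{5 i \left(2 \omega - 1\right) e^{2 \omega}}{32} (pole of order 2)
  F(ω) = 2πi·ΣRes = \frac{5 \pi \left(1 - 2 \omega\right) e^{2 \omega}}{16}

Both cases combine into a single formula in |ω|:

F(ω) = \frac{5 \pi \left(2 \left|{\omega}\right| + 1\right) e^{- 2 \left|{\omega}\right|}}{16}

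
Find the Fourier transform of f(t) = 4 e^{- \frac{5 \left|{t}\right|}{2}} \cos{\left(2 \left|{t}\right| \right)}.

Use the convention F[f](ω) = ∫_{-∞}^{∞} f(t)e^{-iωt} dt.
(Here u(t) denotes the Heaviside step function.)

F(ω) = \frac{80 \left(4 \omega^{2} + 41\right)}{16 \omega^{4} + 72 \omega^{2} + 1681}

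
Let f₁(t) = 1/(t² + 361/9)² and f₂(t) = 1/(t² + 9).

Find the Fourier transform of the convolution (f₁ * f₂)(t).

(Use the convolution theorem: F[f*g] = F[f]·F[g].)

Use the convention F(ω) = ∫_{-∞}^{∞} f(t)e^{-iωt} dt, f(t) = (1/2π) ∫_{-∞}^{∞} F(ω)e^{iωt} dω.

F[f₁*f₂](ω) = \frac{3 \pi^{2} \left(19 \left|{\omega}\right| + 3\right) e^{- \frac{28 \left|{\omega}\right|}{3}}}{13718}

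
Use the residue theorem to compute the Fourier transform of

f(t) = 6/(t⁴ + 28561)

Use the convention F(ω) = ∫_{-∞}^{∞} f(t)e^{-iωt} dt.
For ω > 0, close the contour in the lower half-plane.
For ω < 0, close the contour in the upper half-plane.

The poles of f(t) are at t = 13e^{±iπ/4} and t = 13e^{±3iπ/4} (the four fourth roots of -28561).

Let g(z) = f(z)e^{-iωz}; for large |z| the factor e^{-iωz} decays in the lower half-plane when ω > 0 and in the upper half-plane when ω < 0.

Case ω > 0 (lower half-plane, clockwise contour ⇒ F(ω) = -2πi·ΣRes):
  Res_{z = - \frac{13 \sqrt{2}}{2} - \frac{13 \sqrt{2} i}{2}} g(z) = \frac{3 \sqrt{2} i \left(1 - i\right) e^{\frac{13 \sqrt{2} \omega \left(-1 + i\right)}{2}}}{8788}
  Res_{z = \frac{13 \sqrt{2}}{2} - \frac{13 \sqrt{2} i}{2}} g(z) = \frac{3 \sqrt{2} i \left(1 + i\right) e^{- \frac{13 \sqrt{2} \omega \left(1 + i\right)}{2}}}{8788}
  F(ω) = -2πi·ΣRes = \frac{3 \sqrt{2} \pi \left(1 - i\right) \left(e^{13 \sqrt{2} i \omega} + i\right) e^{- \frac{13 \sqrt{2} \omega \left(1 + i\right)}{2}}}{4394} = \frac{6 \pi e^{- \frac{13 \sqrt{2} \omega}{2}} \sin{\left(\frac{13 \sqrt{2} \omega}{2} + \frac{\pi}{4} \right)}}{2197}

Case ω < 0 (upper half-plane, counterclockwise contour ⇒ F(ω) = +2πi·ΣRes):
  Res_{z = \frac{13 \sqrt{2}}{2} + \frac{13 \sqrt{2} i}{2}} g(z) = \frac{3 \sqrt{2} i \left(-1 + i\right) e^{\frac{13 \sqrt{2} \omega \left(1 - i\right)}{2}}}{8788}
  Res_{z = - \frac{13 \sqrt{2}}{2} + \frac{13 \sqrt{2} i}{2}} g(z) = \frac{3 \sqrt{2} \left(1 - i\right) e^{\frac{13 \sqrt{2} \omega \left(1 + i\right)}{2}}}{8788}
  F(ω) = 2πi·ΣRes = - \frac{3 \sqrt{2} i \pi \left(i \left(1 - i\right) e^{\frac{13 \sqrt{2} \omega \left(1 - i\right)}{2}} - \left(1 - i\right) e^{\frac{13 \sqrt{2} \omega \left(1 + i\right)}{2}}\right)}{4394} = \frac{6 \pi e^{\frac{13 \sqrt{2} \omega}{2}} \cos{\left(\frac{13 \sqrt{2} \omega}{2} + \frac{\pi}{4} \right)}}{2197}

Both cases combine into a single formula in |ω|:

F(ω) = \frac{6 \pi e^{- \frac{13 \sqrt{2} \left|{\omega}\right|}{2}} \sin{\left(\frac{13 \sqrt{2} \left|{\omega}\right|}{2} + \frac{\pi}{4} \right)}}{2197}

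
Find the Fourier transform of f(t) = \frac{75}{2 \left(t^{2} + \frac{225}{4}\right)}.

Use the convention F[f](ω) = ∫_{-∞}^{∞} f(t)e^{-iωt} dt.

F(ω) = 5 \pi e^{- \frac{15 \left|{\omega}\right|}{2}}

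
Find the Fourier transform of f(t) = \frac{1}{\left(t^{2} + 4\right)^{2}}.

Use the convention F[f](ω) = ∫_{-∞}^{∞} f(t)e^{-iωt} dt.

F(ω) = \frac{\pi \left(2 \left|{\omega}\right| + 1\right) e^{- 2 \left|{\omega}\right|}}{16}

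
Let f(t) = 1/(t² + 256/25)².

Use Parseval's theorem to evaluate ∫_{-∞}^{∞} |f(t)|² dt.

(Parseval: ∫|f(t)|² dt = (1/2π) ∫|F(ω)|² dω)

∫|f(t)|² dt = \frac{390625 \pi}{4294967296}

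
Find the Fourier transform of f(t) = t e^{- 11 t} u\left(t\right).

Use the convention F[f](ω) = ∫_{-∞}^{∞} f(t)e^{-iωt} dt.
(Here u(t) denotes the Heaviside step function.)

F(ω) = \frac{1}{\left(i \omega + 11\right)^{2}}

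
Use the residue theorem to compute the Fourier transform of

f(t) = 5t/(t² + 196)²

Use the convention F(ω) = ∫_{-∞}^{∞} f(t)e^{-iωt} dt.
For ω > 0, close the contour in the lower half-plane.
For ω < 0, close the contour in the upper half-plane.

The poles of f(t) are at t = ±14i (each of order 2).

Let g(z) = f(z)e^{-iωz}; for large |z| the factor e^{-iωz} decays in the lower half-plane when ω > 0 and in the upper half-plane when ω < 0.

Case ω > 0 (lower half-plane, clockwise contour ⇒ F(ω) = -2πi·ΣRes):
  Res_{z = - 14 i} g(z) = \frac{5 \omega e^{- 14 \omega}}{56} (pole of order 2)
  F(ω) = -2πi·ΣRes = - \frac{5 i \pi \omega e^{- 14 \omega}}{28}

Case ω < 0 (upper half-plane, counterclockwise contour ⇒ F(ω) = +2πi·ΣRes):
  Res_{z = 14 i} g(z) = - \frac{5 \omega e^{14 \omega}}{56} (pole of order 2)
  F(ω) = 2πi·ΣRes = - \frac{5 i \pi \omega e^{14 \omega}}{28}

Both cases combine into a single formula in |ω|:

F(ω) = - \frac{5 i \pi \omega e^{- 14 \left|{\omega}\right|}}{28}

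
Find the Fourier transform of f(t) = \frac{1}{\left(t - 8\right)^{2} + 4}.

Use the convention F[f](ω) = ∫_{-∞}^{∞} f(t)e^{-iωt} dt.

F(ω) = \frac{\pi e^{- 8 i \omega - 2 \left|{\omega}\right|}}{2}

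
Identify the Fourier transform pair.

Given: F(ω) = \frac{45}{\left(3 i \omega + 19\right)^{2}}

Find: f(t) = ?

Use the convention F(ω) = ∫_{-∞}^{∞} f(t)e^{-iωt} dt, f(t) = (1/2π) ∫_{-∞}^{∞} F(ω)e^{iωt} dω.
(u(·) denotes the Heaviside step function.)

f(t) = 5 t e^{- \frac{19 t}{3}} u\left(t\right)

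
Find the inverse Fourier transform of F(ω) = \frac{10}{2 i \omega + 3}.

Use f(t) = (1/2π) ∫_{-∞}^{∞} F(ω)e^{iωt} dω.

f(t) = 5 e^{- \frac{3 t}{2}} u\left(t\right)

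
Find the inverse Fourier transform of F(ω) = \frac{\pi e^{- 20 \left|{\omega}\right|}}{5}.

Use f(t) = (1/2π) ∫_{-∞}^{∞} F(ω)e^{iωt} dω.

f(t) = \frac{4}{t^{2} + 400}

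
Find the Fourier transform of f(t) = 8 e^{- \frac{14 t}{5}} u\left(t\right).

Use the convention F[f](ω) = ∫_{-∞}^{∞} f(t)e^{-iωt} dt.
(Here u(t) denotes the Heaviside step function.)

F(ω) = \frac{40}{5 i \omega + 14}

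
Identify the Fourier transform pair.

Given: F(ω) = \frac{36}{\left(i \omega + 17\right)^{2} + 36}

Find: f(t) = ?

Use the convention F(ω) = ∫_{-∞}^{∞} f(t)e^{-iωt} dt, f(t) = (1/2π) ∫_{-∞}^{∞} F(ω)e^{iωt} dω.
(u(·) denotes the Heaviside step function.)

f(t) = 6 e^{- 17 t} \sin{\left(6 t \right)} u\left(t\right)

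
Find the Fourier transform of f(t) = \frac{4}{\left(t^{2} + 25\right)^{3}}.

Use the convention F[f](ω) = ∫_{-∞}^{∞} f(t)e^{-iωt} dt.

F(ω) = \frac{\pi \left(25 \omega^{2} + 15 \left|{\omega}\right| + 3\right) e^{- 5 \left|{\omega}\right|}}{6250}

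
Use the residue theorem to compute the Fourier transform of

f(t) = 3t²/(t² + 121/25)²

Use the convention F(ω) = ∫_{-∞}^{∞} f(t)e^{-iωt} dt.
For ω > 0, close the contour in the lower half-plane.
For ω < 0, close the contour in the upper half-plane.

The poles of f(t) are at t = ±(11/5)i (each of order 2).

Let g(z) = f(z)e^{-iωz}; for large |z| the factor e^{-iωz} decays in the lower half-plane when ω > 0 and in the upper half-plane when ω < 0.

Case ω > 0 (lower half-plane, clockwise contour ⇒ F(ω) = -2πi·ΣRes):
  Res_{z = - \frac{11 i}{5}} g(z) = \frac{3 i \left(5 - 11 \omega\right) e^{- \frac{11 \omega}{5}}}{44} (pole of order 2)
  F(ω) = -2πi·ΣRes = \frac{3 \pi \left(5 - 11 \omega\right) e^{- \frac{11 \omega}{5}}}{22}

Case ω < 0 (upper half-plane, counterclockwise contour ⇒ F(ω) = +2πi·ΣRes):
  Res_{z = \frac{11 i}{5}} g(z) = \frac{3 i \left(- 11 \omega - 5\right) e^{\frac{11 \omega}{5}}}{44} (pole of order 2)
  F(ω) = 2πi·ΣRes = \frac{3 \pi \left(11 \omega + 5\right) e^{\frac{11 \omega}{5}}}{22}

Both cases combine into a single formula in |ω|:

F(ω) = \frac{3 \pi \left(5 - 11 \left|{\omega}\right|\right) e^{- \frac{11 \left|{\omega}\right|}{5}}}{22}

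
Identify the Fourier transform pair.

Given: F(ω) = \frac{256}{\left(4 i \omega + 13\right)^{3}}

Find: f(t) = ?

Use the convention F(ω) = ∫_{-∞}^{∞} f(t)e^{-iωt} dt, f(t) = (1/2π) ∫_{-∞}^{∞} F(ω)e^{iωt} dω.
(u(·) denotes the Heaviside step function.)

f(t) = 2 t^{2} e^{- \frac{13 t}{4}} u\left(t\right)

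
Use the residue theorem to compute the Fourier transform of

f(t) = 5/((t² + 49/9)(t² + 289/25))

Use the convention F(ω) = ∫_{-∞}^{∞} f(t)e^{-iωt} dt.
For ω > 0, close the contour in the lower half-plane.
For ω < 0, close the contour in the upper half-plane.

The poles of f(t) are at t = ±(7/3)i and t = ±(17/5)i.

Let g(z) = f(z)e^{-iωz}; for large |z| the factor e^{-iωz} decays in the lower half-plane when ω > 0 and in the upper half-plane when ω < 0.

Case ω > 0 (lower half-plane, clockwise contour ⇒ F(ω) = -2πi·ΣRes):
  Res_{z = - \frac{7 i}{3}} g(z) = \frac{3375 i e^{- \frac{7 \omega}{3}}}{19264}
  Res_{z = - \frac{17 i}{5}} g(z) = - \frac{5625 i e^{- \frac{17 \omega}{5}}}{46784}
  F(ω) = -2πi·ΣRes = \frac{3375 \pi e^{- \frac{7 \omega}{3}}}{9632} - \frac{5625 \pi e^{- \frac{17 \omega}{5}}}{23392}

Case ω < 0 (upper half-plane, counterclockwise contour ⇒ F(ω) = +2πi·ΣRes):
  Res_{z = \frac{7 i}{3}} g(z) = - \frac{3375 i e^{\frac{7 \omega}{3}}}{19264}
  Res_{z = \frac{17 i}{5}} g(z) = \frac{5625 i e^{\frac{17 \omega}{5}}}{46784}
  F(ω) = 2πi·ΣRes = \frac{1125 \pi \left(- 35 e^{\frac{17 \omega}{5}} + 51 e^{\frac{7 \omega}{3}}\right)}{163744}

Both cases combine into a single formula in |ω|:

F(ω) = \frac{3375 \pi e^{- \frac{7 \left|{\omega}\right|}{3}}}{9632} - \frac{5625 \pi e^{- \frac{17 \left|{\omega}\right|}{5}}}{23392}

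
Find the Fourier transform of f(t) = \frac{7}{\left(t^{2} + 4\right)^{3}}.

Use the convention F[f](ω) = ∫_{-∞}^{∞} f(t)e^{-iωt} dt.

F(ω) = \frac{7 \pi \left(4 \omega^{2} + 6 \left|{\omega}\right| + 3\right) e^{- 2 \left|{\omega}\right|}}{256}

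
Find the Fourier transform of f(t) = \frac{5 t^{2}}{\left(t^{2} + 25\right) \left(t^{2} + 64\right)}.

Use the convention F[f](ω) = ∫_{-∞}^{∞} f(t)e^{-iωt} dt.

F(ω) = \frac{5 \pi \left(8 - 5 e^{3 \left|{\omega}\right|}\right) e^{- 8 \left|{\omega}\right|}}{39}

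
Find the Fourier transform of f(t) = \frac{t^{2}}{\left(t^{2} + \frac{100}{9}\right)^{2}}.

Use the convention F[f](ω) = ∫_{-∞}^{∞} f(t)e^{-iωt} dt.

F(ω) = \frac{\pi \left(3 - 10 \left|{\omega}\right|\right) e^{- \frac{10 \left|{\omega}\right|}{3}}}{20}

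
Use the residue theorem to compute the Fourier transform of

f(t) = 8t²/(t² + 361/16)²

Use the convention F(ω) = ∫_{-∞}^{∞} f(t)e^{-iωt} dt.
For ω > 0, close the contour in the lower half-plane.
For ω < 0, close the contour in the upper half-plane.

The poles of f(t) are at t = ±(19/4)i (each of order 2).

Let g(z) = f(z)e^{-iωz}; for large |z| the factor e^{-iωz} decays in the lower half-plane when ω > 0 and in the upper half-plane when ω < 0.

Case ω > 0 (lower half-plane, clockwise contour ⇒ F(ω) = -2πi·ΣRes):
  Res_{z = - \frac{19 i}{4}} g(z) = i \left(\frac{8}{19} - 2 \omega\right) e^{- \frac{19 \omega}{4}} (pole of order 2)
  F(ω) = -2πi·ΣRes = \frac{4 \pi \left(4 - 19 \omega\right) e^{- \frac{19 \omega}{4}}}{19}

Case ω < 0 (upper half-plane, counterclockwise contour ⇒ F(ω) = +2πi·ΣRes):
  Res_{z = \frac{19 i}{4}} g(z) = i \left(- 2 \omega - \frac{8}{19}\right) e^{\frac{19 \omega}{4}} (pole of order 2)
  F(ω) = 2πi·ΣRes = \frac{4 \pi \left(19 \omega + 4\right) e^{\frac{19 \omega}{4}}}{19}

Both cases combine into a single formula in |ω|:

F(ω) = \frac{4 \pi \left(4 - 19 \left|{\omega}\right|\right) e^{- \frac{19 \left|{\omega}\right|}{4}}}{19}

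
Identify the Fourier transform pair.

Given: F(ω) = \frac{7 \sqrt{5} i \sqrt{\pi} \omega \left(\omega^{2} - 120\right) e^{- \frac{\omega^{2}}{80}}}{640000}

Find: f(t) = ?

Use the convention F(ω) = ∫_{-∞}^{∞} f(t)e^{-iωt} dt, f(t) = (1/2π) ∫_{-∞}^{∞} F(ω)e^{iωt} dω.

f(t) = 7 t^{3} e^{- 20 t^{2}}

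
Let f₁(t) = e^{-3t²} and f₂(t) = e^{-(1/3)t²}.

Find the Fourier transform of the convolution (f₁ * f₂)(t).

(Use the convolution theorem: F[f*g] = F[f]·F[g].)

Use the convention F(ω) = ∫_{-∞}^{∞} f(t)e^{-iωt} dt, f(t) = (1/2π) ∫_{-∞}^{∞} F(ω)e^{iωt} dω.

F[f₁*f₂](ω) = \pi e^{- \frac{5 \omega^{2}}{6}}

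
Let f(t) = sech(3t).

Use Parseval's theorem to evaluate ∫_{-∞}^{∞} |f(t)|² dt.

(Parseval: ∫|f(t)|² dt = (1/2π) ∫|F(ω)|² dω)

∫|f(t)|² dt = \frac{2}{3}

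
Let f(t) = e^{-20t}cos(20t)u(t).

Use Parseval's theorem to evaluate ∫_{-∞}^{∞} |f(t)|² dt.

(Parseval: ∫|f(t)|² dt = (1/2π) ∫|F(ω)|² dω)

∫|f(t)|² dt = \frac{3}{160}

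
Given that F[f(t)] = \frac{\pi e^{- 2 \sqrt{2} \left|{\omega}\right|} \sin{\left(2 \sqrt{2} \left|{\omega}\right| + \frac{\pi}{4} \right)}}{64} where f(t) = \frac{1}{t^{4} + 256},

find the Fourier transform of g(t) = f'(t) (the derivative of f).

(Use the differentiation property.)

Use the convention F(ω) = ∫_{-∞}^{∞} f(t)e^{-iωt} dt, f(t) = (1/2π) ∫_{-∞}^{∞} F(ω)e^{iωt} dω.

F[g](ω) = \frac{i \pi \omega e^{- 2 \sqrt{2} \left|{\omega}\right|} \sin{\left(2 \sqrt{2} \left|{\omega}\right| + \frac{\pi}{4} \right)}}{64}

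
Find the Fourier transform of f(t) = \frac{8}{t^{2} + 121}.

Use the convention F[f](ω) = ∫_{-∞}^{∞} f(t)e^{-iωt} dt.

F(ω) = \frac{8 \pi e^{- 11 \left|{\omega}\right|}}{11}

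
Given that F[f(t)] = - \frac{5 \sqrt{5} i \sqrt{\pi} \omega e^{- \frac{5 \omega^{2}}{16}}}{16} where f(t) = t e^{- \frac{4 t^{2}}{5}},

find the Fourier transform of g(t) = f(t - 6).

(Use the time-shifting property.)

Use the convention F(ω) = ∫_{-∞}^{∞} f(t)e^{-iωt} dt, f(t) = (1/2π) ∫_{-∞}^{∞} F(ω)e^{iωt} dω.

F[g](ω) = - \frac{5 \sqrt{5} i \sqrt{\pi} \omega e^{- \frac{\omega \left(5 \omega + 96 i\right)}{16}}}{16}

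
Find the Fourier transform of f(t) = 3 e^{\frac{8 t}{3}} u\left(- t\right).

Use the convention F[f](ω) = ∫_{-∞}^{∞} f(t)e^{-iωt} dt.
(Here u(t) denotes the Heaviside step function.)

F(ω) = - \frac{9}{3 i \omega - 8}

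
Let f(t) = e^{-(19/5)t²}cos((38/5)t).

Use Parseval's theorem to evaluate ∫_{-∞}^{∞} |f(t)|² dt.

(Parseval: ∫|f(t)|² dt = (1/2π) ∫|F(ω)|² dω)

∫|f(t)|² dt = \frac{\sqrt{190} \sqrt{\pi} \left(1 + e^{\frac{38}{5}}\right)}{76 e^{\frac{38}{5}}}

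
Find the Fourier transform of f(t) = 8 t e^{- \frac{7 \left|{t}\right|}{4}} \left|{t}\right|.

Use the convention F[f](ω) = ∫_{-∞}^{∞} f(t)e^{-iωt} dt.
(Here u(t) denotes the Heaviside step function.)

F(ω) = \frac{8192 i \omega \left(16 \omega^{2} - 147\right)}{\left(16 \omega^{2} + 49\right)^{3}}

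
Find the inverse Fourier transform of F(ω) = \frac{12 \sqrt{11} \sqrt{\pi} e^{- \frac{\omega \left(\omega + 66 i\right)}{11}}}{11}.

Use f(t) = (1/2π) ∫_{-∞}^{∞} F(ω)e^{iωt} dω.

f(t) = 6 e^{- \frac{11 \left(t - 6\right)^{2}}{4}}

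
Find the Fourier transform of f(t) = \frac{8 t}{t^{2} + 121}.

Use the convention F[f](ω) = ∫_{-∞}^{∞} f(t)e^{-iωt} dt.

F(ω) = - 8 i \pi e^{- 11 \left|{\omega}\right|} \operatorname{sign}{\left(\omega \right)}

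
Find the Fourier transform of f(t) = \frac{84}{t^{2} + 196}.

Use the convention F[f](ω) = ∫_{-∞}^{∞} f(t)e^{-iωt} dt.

F(ω) = 6 \pi e^{- 14 \left|{\omega}\right|}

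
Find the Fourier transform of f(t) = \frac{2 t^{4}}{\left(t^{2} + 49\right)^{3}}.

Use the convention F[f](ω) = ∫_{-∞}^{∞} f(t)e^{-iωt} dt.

F(ω) = \frac{\pi \left(49 \omega^{2} - 35 \left|{\omega}\right| + 3\right) e^{- 7 \left|{\omega}\right|}}{28}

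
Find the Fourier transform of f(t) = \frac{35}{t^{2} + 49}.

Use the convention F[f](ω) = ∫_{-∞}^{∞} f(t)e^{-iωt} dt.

F(ω) = 5 \pi e^{- 7 \left|{\omega}\right|}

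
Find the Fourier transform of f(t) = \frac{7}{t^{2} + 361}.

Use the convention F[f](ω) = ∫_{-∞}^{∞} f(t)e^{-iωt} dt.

F(ω) = \frac{7 \pi e^{- 19 \left|{\omega}\right|}}{19}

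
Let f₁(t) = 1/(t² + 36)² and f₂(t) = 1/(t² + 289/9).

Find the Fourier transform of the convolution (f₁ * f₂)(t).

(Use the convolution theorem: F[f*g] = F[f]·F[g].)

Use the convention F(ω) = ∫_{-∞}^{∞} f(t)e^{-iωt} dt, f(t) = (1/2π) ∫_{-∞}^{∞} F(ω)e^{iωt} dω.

F[f₁*f₂](ω) = \frac{\pi^{2} \left(6 \left|{\omega}\right| + 1\right) e^{- \frac{35 \left|{\omega}\right|}{3}}}{2448}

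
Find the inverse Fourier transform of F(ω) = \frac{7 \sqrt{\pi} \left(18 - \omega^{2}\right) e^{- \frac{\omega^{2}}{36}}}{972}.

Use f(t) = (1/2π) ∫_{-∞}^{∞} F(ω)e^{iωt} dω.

f(t) = 7 t^{2} e^{- 9 t^{2}}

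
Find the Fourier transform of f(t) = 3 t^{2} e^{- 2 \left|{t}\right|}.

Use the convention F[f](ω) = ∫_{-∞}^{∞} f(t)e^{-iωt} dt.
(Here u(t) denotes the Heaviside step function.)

F(ω) = \frac{24 \left(4 - 3 \omega^{2}\right)}{\left(\omega^{2} + 4\right)^{3}}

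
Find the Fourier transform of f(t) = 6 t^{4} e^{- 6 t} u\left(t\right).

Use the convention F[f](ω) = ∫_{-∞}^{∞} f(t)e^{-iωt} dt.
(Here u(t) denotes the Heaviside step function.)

F(ω) = \frac{144}{\left(i \omega + 6\right)^{5}}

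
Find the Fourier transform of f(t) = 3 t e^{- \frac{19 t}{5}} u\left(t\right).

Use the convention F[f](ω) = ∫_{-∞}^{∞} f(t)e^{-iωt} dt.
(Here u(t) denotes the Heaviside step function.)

F(ω) = \frac{75}{\left(5 i \omega + 19\right)^{2}}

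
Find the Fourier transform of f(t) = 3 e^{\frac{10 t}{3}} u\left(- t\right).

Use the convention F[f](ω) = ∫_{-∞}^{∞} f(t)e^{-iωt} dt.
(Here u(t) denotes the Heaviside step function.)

F(ω) = - \frac{9}{3 i \omega - 10}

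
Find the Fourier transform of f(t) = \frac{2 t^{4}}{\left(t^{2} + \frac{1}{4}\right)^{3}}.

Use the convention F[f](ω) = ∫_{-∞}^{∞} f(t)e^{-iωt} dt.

F(ω) = \frac{\pi \left(\omega^{2} - 10 \left|{\omega}\right| + 12\right) e^{- \frac{\left|{\omega}\right|}{2}}}{8}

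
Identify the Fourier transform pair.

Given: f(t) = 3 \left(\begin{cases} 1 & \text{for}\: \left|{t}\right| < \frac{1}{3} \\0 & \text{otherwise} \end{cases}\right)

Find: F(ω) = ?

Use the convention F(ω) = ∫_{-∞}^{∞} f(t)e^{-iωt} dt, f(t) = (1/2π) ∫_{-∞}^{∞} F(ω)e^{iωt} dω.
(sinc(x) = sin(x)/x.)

F(ω) = 2 \operatorname{sinc}{\left(\frac{\omega}{3} \right)}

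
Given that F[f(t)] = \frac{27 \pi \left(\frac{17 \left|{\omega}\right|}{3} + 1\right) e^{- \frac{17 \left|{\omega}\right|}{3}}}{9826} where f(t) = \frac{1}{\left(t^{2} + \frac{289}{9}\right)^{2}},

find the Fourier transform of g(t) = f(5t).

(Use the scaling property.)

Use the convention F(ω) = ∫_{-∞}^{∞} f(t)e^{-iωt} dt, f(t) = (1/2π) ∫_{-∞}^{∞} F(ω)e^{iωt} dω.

F[g](ω) = \frac{9 \pi \left(17 \left|{\omega}\right| + 15\right) e^{- \frac{17 \left|{\omega}\right|}{15}}}{245650}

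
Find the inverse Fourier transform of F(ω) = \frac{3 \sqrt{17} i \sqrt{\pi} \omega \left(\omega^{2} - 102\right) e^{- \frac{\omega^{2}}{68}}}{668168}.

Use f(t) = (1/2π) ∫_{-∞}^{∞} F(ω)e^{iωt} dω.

f(t) = 3 t^{3} e^{- 17 t^{2}}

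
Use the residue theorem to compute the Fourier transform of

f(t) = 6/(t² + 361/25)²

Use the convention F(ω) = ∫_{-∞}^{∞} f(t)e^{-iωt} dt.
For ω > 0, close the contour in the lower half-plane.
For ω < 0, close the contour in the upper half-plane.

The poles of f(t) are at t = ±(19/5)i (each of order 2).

Let g(z) = f(z)e^{-iωz}; for large |z| the factor e^{-iωz} decays in the lower half-plane when ω > 0 and in the upper half-plane when ω < 0.

Case ω > 0 (lower half-plane, clockwise contour ⇒ F(ω) = -2πi·ΣRes):
  Res_{z = - \frac{19 i}{5}} g(z) = \frac{75 i \left(19 \omega + 5\right) e^{- \frac{19 \omega}{5}}}{13718} (pole of order 2)
  F(ω) = -2πi·ΣRes = \frac{75 \pi \left(19 \omega + 5\right) e^{- \frac{19 \omega}{5}}}{6859}

Case ω < 0 (upper half-plane, counterclockwise contour ⇒ F(ω) = +2πi·ΣRes):
  Res_{z = \frac{19 i}{5}} g(z) = \frac{75 i \left(19 \omega - 5\right) e^{\frac{19 \omega}{5}}}{13718} (pole of order 2)
  F(ω) = 2πi·ΣRes = \frac{75 \pi \left(5 - 19 \omega\right) e^{\frac{19 \omega}{5}}}{6859}

Both cases combine into a single formula in |ω|:

F(ω) = \frac{75 \pi \left(19 \left|{\omega}\right| + 5\right) e^{- \frac{19 \left|{\omega}\right|}{5}}}{6859}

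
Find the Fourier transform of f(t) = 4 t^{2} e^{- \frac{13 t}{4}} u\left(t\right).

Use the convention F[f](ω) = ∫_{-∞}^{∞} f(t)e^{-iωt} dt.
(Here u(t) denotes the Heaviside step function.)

F(ω) = \frac{512}{\left(4 i \omega + 13\right)^{3}}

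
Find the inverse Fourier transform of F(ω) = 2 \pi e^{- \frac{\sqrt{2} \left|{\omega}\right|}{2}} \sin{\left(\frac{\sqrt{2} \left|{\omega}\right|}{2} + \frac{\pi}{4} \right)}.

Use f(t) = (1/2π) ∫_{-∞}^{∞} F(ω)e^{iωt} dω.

f(t) = \frac{2}{t^{4} + 1}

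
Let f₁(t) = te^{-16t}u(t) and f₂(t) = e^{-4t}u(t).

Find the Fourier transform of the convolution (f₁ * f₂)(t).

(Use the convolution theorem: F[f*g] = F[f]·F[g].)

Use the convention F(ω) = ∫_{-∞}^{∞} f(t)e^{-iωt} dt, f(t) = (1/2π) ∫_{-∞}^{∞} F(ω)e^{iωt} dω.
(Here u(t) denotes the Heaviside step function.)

F[f₁*f₂](ω) = \frac{1}{\left(i \omega + 4\right) \left(i \omega + 16\right)^{2}}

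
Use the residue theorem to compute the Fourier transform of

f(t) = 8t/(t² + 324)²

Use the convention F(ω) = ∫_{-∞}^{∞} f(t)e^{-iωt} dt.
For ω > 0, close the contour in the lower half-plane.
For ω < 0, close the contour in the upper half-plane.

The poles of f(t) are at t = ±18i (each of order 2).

Let g(z) = f(z)e^{-iωz}; for large |z| the factor e^{-iωz} decays in the lower half-plane when ω > 0 and in the upper half-plane when ω < 0.

Case ω > 0 (lower half-plane, clockwise contour ⇒ F(ω) = -2πi·ΣRes):
  Res_{z = - 18 i} g(z) = \frac{\omega e^{- 18 \omega}}{9} (pole of order 2)
  F(ω) = -2πi·ΣRes = - \frac{2 i \pi \omega e^{- 18 \omega}}{9}

Case ω < 0 (upper half-plane, counterclockwise contour ⇒ F(ω) = +2πi·ΣRes):
  Res_{z = 18 i} g(z) = - \frac{\omega e^{18 \omega}}{9} (pole of order 2)
  F(ω) = 2πi·ΣRes = - \frac{2 i \pi \omega e^{18 \omega}}{9}

Both cases combine into a single formula in |ω|:

F(ω) = - \frac{2 i \pi \omega e^{- 18 \left|{\omega}\right|}}{9}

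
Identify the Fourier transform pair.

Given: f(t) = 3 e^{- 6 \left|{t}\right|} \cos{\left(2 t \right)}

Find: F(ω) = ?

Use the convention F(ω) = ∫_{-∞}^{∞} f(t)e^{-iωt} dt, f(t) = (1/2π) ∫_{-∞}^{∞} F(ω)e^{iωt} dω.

F(ω) = \frac{36 \left(\omega^{2} + 40\right)}{\omega^{4} + 64 \omega^{2} + 1600}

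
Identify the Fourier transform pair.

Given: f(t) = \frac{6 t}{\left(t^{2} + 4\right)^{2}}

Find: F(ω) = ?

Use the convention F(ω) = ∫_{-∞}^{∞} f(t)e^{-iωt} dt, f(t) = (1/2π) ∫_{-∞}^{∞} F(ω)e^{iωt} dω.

F(ω) = - \frac{3 i \pi \omega e^{- 2 \left|{\omega}\right|}}{2}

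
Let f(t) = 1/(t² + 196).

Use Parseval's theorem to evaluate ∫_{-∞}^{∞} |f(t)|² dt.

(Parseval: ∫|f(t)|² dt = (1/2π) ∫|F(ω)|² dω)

∫|f(t)|² dt = \frac{\pi}{5488}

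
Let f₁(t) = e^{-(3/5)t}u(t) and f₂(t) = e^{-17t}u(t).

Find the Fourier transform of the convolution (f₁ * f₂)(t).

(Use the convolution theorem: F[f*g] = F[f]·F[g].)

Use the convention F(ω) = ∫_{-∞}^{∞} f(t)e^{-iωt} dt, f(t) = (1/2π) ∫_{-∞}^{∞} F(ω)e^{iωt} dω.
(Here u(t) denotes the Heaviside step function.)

F[f₁*f₂](ω) = \frac{5}{\left(i \omega + 17\right) \left(5 i \omega + 3\right)}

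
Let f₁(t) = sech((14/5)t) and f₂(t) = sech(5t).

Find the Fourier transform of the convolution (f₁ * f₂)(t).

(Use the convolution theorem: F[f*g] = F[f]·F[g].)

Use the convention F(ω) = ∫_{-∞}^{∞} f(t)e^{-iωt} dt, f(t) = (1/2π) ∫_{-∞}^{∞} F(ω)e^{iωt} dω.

F[f₁*f₂](ω) = \frac{\pi^{2}}{14 \cosh{\left(\frac{\pi \omega}{10} \right)} \cosh{\left(\frac{5 \pi \omega}{28} \right)}}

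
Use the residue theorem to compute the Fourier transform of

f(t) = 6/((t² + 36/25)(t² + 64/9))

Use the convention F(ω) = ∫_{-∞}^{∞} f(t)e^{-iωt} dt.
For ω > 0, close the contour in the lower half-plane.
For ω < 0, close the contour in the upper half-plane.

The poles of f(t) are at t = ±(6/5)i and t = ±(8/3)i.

Let g(z) = f(z)e^{-iωz}; for large |z| the factor e^{-iωz} decays in the lower half-plane when ω > 0 and in the upper half-plane when ω < 0.

Case ω > 0 (lower half-plane, clockwise contour ⇒ F(ω) = -2πi·ΣRes):
  Res_{z = - \frac{6 i}{5}} g(z) = \frac{1125 i e^{- \frac{6 \omega}{5}}}{2552}
  Res_{z = - \frac{8 i}{3}} g(z) = - \frac{2025 i e^{- \frac{8 \omega}{3}}}{10208}
  F(ω) = -2πi·ΣRes = - \frac{2025 \pi e^{- \frac{8 \omega}{3}}}{5104} + \frac{1125 \pi e^{- \frac{6 \omega}{5}}}{1276}

Case ω < 0 (upper half-plane, counterclockwise contour ⇒ F(ω) = +2πi·ΣRes):
  Res_{z = \frac{6 i}{5}} g(z) = - \frac{1125 i e^{\frac{6 \omega}{5}}}{2552}
  Res_{z = \frac{8 i}{3}} g(z) = \frac{2025 i e^{\frac{8 \omega}{3}}}{10208}
  F(ω) = 2πi·ΣRes = \frac{225 \pi \left(20 e^{\frac{6 \omega}{5}} - 9 e^{\frac{8 \omega}{3}}\right)}{5104}

Both cases combine into a single formula in |ω|:

F(ω) = - \frac{2025 \pi e^{- \frac{8 \left|{\omega}\right|}{3}}}{5104} + \frac{1125 \pi e^{- \frac{6 \left|{\omega}\right|}{5}}}{1276}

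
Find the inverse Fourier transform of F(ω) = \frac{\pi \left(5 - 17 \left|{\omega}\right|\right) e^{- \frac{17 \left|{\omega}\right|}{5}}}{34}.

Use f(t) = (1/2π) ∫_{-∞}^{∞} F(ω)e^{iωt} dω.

f(t) = \frac{t^{2}}{\left(t^{2} + \frac{289}{25}\right)^{2}}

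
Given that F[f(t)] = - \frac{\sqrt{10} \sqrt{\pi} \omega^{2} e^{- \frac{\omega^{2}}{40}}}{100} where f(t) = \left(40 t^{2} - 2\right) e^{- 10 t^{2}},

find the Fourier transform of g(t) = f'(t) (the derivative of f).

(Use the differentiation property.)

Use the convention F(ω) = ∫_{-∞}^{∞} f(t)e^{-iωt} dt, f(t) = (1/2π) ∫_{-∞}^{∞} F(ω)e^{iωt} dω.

F[g](ω) = - \frac{\sqrt{10} i \sqrt{\pi} \omega^{3} e^{- \frac{\omega^{2}}{40}}}{100}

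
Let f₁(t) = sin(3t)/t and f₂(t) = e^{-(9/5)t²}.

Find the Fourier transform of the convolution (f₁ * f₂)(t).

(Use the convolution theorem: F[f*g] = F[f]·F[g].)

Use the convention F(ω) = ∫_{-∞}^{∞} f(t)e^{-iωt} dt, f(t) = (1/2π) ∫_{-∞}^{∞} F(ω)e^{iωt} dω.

F[f₁*f₂](ω) = \begin{cases} \frac{\sqrt{5} \pi^{\frac{3}{2}} e^{- \frac{5 \omega^{2}}{36}}}{3} & \text{for}\: \omega > -3 \wedge \omega < 3 \\0 & \text{otherwise} \end{cases}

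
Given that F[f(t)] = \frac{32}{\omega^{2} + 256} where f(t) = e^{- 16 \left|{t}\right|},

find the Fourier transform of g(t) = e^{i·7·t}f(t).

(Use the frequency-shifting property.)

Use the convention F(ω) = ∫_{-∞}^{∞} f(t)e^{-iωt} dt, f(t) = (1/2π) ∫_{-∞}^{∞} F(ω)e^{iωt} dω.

F[g](ω) = \frac{32}{\left(\omega - 7\right)^{2} + 256}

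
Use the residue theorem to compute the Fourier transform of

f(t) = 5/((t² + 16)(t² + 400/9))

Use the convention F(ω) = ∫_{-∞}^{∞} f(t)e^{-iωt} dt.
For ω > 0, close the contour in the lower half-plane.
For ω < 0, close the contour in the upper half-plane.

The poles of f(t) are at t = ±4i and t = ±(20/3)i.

Let g(z) = f(z)e^{-iωz}; for large |z| the factor e^{-iωz} decays in the lower half-plane when ω > 0 and in the upper half-plane when ω < 0.

Case ω > 0 (lower half-plane, clockwise contour ⇒ F(ω) = -2πi·ΣRes):
  Res_{z = - 4 i} g(z) = \frac{45 i e^{- 4 \omega}}{2048}
  Res_{z = - \frac{20 i}{3}} g(z) = - \frac{27 i e^{- \frac{20 \omega}{3}}}{2048}
  F(ω) = -2πi·ΣRes = \frac{45 \pi e^{- 4 \omega}}{1024} - \frac{27 \pi e^{- \frac{20 \omega}{3}}}{1024}

Case ω < 0 (upper half-plane, counterclockwise contour ⇒ F(ω) = +2πi·ΣRes):
  Res_{z = 4 i} g(z) = - \frac{45 i e^{4 \omega}}{2048}
  Res_{z = \frac{20 i}{3}} g(z) = \frac{27 i e^{\frac{20 \omega}{3}}}{2048}
  F(ω) = 2πi·ΣRes = \frac{9 \pi \left(- 3 e^{\frac{20 \omega}{3}} + 5 e^{4 \omega}\right)}{1024}

Both cases combine into a single formula in |ω|:

F(ω) = \frac{45 \pi e^{- 4 \left|{\omega}\right|}}{1024} - \frac{27 \pi e^{- \frac{20 \left|{\omega}\right|}{3}}}{1024}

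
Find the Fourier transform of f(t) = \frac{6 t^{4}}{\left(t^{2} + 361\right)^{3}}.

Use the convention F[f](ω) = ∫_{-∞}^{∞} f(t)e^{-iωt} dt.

F(ω) = \frac{3 \pi \left(361 \omega^{2} - 95 \left|{\omega}\right| + 3\right) e^{- 19 \left|{\omega}\right|}}{76}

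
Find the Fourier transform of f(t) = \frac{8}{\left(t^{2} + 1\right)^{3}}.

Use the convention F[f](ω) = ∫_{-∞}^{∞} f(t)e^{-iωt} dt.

F(ω) = \pi \left(\omega^{2} + 3 \left|{\omega}\right| + 3\right) e^{- \left|{\omega}\right|}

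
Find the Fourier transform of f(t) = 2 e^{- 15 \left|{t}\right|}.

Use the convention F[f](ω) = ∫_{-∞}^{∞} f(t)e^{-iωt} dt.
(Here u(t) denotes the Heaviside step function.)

F(ω) = \frac{60}{\omega^{2} + 225}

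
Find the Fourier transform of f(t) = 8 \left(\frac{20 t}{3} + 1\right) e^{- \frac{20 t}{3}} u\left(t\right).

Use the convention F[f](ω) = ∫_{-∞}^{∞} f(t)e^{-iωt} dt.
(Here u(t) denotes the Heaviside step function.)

F(ω) = \frac{24 \left(- 3 i \omega - 40\right)}{9 \omega^{2} - 120 i \omega - 400}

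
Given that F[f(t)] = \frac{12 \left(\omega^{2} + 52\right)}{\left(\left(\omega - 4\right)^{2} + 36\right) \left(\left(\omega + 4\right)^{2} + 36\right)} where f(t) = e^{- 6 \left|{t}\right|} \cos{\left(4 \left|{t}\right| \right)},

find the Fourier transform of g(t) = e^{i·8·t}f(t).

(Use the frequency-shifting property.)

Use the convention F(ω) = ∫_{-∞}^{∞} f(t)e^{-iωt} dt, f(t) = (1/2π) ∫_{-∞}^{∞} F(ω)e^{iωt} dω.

F[g](ω) = \frac{12 \left(\left(\omega - 8\right)^{2} + 52\right)}{\left(\left(\omega - 12\right)^{2} + 36\right) \left(\left(\omega - 4\right)^{2} + 36\right)}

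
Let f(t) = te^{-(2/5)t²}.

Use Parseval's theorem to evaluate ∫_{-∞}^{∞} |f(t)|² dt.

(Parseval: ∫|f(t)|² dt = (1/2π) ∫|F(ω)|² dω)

∫|f(t)|² dt = \frac{5 \sqrt{5} \sqrt{\pi}}{16}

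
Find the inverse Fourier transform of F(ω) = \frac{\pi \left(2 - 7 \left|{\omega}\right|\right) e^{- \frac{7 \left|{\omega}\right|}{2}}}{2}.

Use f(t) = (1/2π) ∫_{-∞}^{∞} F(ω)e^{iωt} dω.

f(t) = \frac{7 t^{2}}{\left(t^{2} + \frac{49}{4}\right)^{2}}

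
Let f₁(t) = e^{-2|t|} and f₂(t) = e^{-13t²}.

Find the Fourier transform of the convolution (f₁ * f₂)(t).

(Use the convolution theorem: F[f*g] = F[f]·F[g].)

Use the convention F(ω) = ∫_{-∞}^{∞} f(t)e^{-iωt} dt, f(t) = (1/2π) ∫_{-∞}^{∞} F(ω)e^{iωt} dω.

F[f₁*f₂](ω) = \frac{4 \sqrt{13} \sqrt{\pi} e^{- \frac{\omega^{2}}{52}}}{13 \left(\omega^{2} + 4\right)}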